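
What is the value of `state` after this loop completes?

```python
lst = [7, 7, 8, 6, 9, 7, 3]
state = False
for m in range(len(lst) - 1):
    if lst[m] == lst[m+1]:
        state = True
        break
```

Check consecutive duplicates in [7, 7, 8, 6, 9, 7, 3]
`state` takes the values: False → True

Answer: True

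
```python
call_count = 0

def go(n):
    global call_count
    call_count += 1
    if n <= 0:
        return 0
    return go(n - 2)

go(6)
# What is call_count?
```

Linear recursion stepping by 2: 4 calls from n=6 down to ≤0.

Answer: 4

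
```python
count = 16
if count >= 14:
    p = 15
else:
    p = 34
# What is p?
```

Trace:
`count = 16` → count = 16
`if count >= 14: ...` → count >= 14 is True → p = 15
So p = 15

Answer: 15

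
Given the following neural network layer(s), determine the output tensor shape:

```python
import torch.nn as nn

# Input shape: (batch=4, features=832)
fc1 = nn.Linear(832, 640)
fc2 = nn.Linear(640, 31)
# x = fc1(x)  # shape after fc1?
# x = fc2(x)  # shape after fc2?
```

Input: (4, 832) -> after fc1: (4, 640) -> Output: (4, 31)

Answer: (4, 31)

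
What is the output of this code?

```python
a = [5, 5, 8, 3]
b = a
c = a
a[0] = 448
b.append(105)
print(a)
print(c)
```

Key concept: multiple aliases.
Step by step:
`a = [5, 5, 8, 3]` → a = [5, 5, 8, 3]
`b = a` → b = [5, 5, 8, 3] (same object as a)
`c = a` → c = [5, 5, 8, 3] (same object as a, b)
`a[0] = 448` → a = [448, 5, 8, 3] (same object as b, c); b = [448, 5, 8, 3] (same object as a, c); c = [448, 5, 8, 3] (same object as a, b)
`b.append(105)` → a = [448, 5, 8, 3, 105] (same object as b, c); b = [448, 5, 8, 3, 105] (same object as a, c); c = [448, 5, 8, 3, 105] (same object as a, b)
`print(a)` → prints [448, 5, 8, 3, 105]
`print(c)` → prints [448, 5, 8, 3, 105]

Answer:
[448, 5, 8, 3, 105]
[448, 5, 8, 3, 105]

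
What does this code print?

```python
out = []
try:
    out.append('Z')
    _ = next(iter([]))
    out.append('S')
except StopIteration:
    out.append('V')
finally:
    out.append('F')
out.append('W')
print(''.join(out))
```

Execution trace: 'Z' (try body) → 'V' (except StopIteration) → 'F' (finally) → 'W' (after the try/except). Output: ZVFW

Answer: ZVFW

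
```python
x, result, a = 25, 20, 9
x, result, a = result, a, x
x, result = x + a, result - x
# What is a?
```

Trace:
`x, result, a = 25, 20, 9` → x = 25; result = 20; a = 9
`x, result, a = result, a, x` → x = 20; result = 9; a = 25
`x, result = x + a, result - x` → x = 45; result = -11
So a = 25

Answer: 25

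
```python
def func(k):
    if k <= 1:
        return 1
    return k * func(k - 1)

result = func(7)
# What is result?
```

func(7) = 7 * 6 * 5 * 4 * 3 * 2 * 1 = 5040

Answer: 5040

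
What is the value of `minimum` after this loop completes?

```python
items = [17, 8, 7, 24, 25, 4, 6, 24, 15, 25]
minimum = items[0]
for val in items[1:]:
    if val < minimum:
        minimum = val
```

Minimum of [17, 8, 7, 24, 25, 4, 6, 24, 15, 25]
`minimum` takes the values: 17 → 8 → 7 → 4

Answer: 4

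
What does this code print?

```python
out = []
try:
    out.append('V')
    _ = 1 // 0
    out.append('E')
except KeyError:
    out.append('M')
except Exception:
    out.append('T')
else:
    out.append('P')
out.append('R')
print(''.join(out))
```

Execution trace: 'V' (try body) → 'T' (except Exception) → 'R' (after the try/except). Output: VTR

Answer: VTR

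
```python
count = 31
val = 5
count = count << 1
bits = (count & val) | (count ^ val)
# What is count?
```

Trace:
`count = 31` → count = 31
`val = 5` → val = 5
`count = count << 1` → count = 62
`bits = (count & val) | (count ^ val)` → bits = 63
So count = 62

Answer: 62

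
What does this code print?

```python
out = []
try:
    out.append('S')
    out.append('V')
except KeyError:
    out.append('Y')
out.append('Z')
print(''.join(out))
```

Execution trace: 'S' (try body) → 'V' (try body, no exception) → 'Z' (after the try/except). Output: SVZ

Answer: SVZ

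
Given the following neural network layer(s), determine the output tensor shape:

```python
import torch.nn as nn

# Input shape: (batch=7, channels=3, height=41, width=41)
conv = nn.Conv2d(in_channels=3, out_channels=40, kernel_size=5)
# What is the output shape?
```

Input: (7, 3, 41, 41) -> Output: (7, 40, 37, 37)

Answer: (7, 40, 37, 37)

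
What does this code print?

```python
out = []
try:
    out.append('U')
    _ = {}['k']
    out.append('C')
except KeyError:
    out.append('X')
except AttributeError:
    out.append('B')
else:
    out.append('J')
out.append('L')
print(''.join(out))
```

Execution trace: 'U' (try body) → 'X' (except KeyError) → 'L' (after the try/except). Output: UXL

Answer: UXL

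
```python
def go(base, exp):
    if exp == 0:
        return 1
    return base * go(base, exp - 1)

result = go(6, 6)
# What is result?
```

go(6, 6) = 6 * 6 * 6 * 6 * 6 * 6 = 46656

Answer: 46656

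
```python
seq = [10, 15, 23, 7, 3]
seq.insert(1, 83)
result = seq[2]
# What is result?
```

Trace:
`seq = [10, 15, 23, 7, 3]` → seq = [10, 15, 23, 7, 3]
`seq.insert(1, 83)` → seq = [10, 83, 15, 23, 7, 3]
`result = seq[2]` → result = 15
So result = 15

Answer: 15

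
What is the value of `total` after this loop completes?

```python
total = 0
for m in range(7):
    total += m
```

Sum of 0 to 6 = 21
`total` takes the values: 0 → 1 → 3 → 6 → 10 → 15 → 21

Answer: 21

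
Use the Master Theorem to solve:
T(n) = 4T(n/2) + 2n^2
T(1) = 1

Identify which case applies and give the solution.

a=4, b=2, f(n)=2n^2. log_2(4) = 2. Since c=2 = 2, Case 2 applies: T(n) = Θ(n^log_b(a) · log n) = O(n^2 log n).

Answer: O(n^2 log n) - Case 2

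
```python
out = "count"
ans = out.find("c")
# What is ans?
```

Trace:
`out = "count"` → out = 'count'
`ans = out.find("c")` → ans = 0
So ans = 0

Answer: 0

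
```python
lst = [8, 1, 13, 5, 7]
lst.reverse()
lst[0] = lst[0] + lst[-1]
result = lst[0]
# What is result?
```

Trace:
`lst = [8, 1, 13, 5, 7]` → lst = [8, 1, 13, 5, 7]
`lst.reverse()` → lst = [7, 5, 13, 1, 8]
`lst[0] = lst[0] + lst[-1]` → lst = [15, 5, 13, 1, 8]
`result = lst[0]` → result = 15
So result = 15

Answer: 15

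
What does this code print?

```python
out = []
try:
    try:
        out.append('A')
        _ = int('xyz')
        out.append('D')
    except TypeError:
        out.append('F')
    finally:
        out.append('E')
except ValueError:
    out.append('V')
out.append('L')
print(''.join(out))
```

Execution trace: 'A' (try body) → 'E' (finally) → 'V' (outer except ValueError) → 'L' (after the try/except). Output: AEVL

Answer: AEVL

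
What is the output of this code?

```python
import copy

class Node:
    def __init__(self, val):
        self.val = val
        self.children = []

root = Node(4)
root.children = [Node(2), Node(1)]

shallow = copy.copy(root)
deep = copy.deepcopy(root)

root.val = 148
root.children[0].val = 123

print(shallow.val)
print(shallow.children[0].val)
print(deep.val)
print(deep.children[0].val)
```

Key concept: deep copy with custom objects.
Step by step:
`root = Node(4)` → root = Node(val=4, children=[])
`root.children = [Node(2), Node(1)]` → root = Node(val=4, children=[Node(val=2, children=[]), Node(val=1, children=[])])
`shallow = copy.copy(root)` → shallow = Node(val=4, children=[Node(val=2, children=[]), Node(val=1, children=[])])
`deep = copy.deepcopy(root)` → deep = Node(val=4, children=[Node(val=2, children=[]), Node(val=1, children=[])])
`root.val = 148` → root = Node(val=148, children=[Node(val=2, children=[]), Node(val=1, children=[])])
`root.children[0].val = 123` → root = Node(val=148, children=[Node(val=123, children=[]), Node(val=1, children=[])]); shallow = Node(val=4, children=[Node(val=123, children=[]), Node(val=1, children=[])])
`print(shallow.val)` → prints 4
`print(shallow.children[0].val)` → prints 123
`print(deep.val)` → prints 4
`print(deep.children[0].val)` → prints 2

Answer:
4
123
4
2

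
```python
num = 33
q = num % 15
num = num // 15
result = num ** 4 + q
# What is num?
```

Trace:
`num = 33` → num = 33
`q = num % 15` → q = 3
`num = num // 15` → num = 2
`result = num ** 4 + q` → result = 19
So num = 2

Answer: 2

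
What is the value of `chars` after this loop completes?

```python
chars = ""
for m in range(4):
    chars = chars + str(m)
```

Concatenate digits 0 to 3
`chars` takes the values: "" → "0" → "01" → "012" → "0123"

Answer: "0123"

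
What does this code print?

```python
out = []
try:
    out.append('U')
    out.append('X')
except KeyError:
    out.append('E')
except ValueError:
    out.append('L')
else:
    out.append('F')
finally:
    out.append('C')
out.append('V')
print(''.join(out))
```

Execution trace: 'U' (try body) → 'X' (try body, no exception) → 'F' (else) → 'C' (finally) → 'V' (after the try/except). Output: UXFCV

Answer: UXFCV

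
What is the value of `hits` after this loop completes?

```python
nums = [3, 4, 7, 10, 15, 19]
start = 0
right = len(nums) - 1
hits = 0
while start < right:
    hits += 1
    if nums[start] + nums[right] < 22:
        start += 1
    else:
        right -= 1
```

Steps to find pair summing to 22
`hits` takes the values: 0 → 1 → 2 → 3 → 4 → 5

Answer: 5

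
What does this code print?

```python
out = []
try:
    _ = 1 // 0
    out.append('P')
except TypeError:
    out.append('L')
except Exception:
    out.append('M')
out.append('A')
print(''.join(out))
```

Execution trace: 'M' (except Exception) → 'A' (after the try/except). Output: MA

Answer: MA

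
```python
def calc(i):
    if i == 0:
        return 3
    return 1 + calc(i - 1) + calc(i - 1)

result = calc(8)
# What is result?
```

calc(i) = 1 + 2·calc(i-1), calc(0)=3. Closed form: (3+1)·2^8 - 1 = 1023.

Answer: 1023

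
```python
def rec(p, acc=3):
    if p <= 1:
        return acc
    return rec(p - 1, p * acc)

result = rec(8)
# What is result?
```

Accumulator trace (n, acc): (8, 3) -> (7, 24) -> (6, 168) -> (5, 1008) -> (4, 5040) -> (3, 20160) -> (2, 60480) -> (1, 120960) -> return 120960

Answer: 120960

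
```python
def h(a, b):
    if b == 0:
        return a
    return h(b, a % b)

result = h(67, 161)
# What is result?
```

h(67, 161) -> h(161, 67) -> h(67, 27) -> h(27, 13) -> h(13, 1) -> h(1, 0) -> 1

Answer: 1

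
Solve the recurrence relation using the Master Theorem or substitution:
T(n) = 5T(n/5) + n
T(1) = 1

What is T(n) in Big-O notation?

By Master Theorem: a=5, b=5, f(n)=n. Since log_5(5) = 1 and f(n) = Θ(n^1), Case 2 applies. T(n) = O(n log n).

Answer: O(n log n)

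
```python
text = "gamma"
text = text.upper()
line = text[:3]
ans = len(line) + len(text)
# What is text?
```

Trace:
`text = "gamma"` → text = 'gamma'
`text = text.upper()` → text = 'GAMMA'
`line = text[:3]` → line = 'GAM'
`ans = len(line) + len(text)` → ans = 8
So text = 'GAMMA'

Answer: 'GAMMA'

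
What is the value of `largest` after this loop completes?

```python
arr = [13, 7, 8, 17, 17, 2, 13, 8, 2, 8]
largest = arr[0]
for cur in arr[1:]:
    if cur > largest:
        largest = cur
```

Maximum of [13, 7, 8, 17, 17, 2, 13, 8, 2, 8]
`largest` takes the values: 13 → 17

Answer: 17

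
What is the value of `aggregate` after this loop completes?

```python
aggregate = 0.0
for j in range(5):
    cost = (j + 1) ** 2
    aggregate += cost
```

Sum of squared losses 1² + 2² + ... + 5²
`aggregate` takes the values: 0.0 → 1.0 → 5.0 → 14.0 → 30.0 → 55.0

Answer: 55.0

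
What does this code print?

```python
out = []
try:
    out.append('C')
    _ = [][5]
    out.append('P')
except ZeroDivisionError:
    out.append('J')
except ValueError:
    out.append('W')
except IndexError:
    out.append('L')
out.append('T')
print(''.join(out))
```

Execution trace: 'C' (try body) → 'L' (except IndexError) → 'T' (after the try/except). Output: CLT

Answer: CLT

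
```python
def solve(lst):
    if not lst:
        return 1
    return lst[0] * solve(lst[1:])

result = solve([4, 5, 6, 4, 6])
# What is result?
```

Product over [4, 5, 6, 4, 6] = 4 * 5 * 6 * 4 * 6 = 2880

Answer: 2880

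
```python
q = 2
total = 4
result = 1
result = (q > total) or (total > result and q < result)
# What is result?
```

Trace:
`q = 2` → q = 2
`total = 4` → total = 4
`result = 1` → result = 1
`result = (q > total) or (total > result and q < result)` → result = False
So result = False

Answer: False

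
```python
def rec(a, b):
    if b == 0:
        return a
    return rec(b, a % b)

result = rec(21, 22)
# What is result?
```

rec(21, 22) -> rec(22, 21) -> rec(21, 1) -> rec(1, 0) -> 1

Answer: 1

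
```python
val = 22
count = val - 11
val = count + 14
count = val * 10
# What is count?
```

Trace:
`val = 22` → val = 22
`count = val - 11` → count = 11
`val = count + 14` → val = 25
`count = val * 10` → count = 250
So count = 250

Answer: 250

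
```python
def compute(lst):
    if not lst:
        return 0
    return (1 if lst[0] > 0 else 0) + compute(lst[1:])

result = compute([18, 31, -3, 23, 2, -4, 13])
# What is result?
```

Count of positive elements in [18, 31, -3, 23, 2, -4, 13] = 5

Answer: 5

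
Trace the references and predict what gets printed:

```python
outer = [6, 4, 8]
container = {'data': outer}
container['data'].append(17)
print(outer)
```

Key concept: dict holds reference to list.
Step by step:
`outer = [6, 4, 8]` → outer = [6, 4, 8]
`container = {'data': outer}` → container = {'data': [6, 4, 8]}
`container['data'].append(17)` → outer = [6, 4, 8, 17]; container = {'data': [6, 4, 8, 17]}
`print(outer)` → prints [6, 4, 8, 17]

Answer: [6, 4, 8, 17]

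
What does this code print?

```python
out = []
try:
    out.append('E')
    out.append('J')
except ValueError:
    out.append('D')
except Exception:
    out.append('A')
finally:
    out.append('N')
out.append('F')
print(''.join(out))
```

Execution trace: 'E' (try body) → 'J' (try body, no exception) → 'N' (finally) → 'F' (after the try/except). Output: EJNF

Answer: EJNF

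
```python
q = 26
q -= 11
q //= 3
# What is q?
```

Trace:
`q = 26` → q = 26
`q -= 11` → q = 15
`q //= 3` → q = 5
So q = 5

Answer: 5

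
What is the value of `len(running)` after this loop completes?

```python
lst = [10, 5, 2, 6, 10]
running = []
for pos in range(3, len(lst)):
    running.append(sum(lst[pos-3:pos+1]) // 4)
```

Number of 4-element averages
`running` takes the values: [] → [5] → [5, 5]
So `len(running)` = 2

Answer: 2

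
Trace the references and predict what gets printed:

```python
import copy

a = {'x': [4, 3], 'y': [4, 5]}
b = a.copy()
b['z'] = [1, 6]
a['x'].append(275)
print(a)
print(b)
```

Key concept: shallow copy of dict with mutable values.
Step by step:
`a = {'x': [4, 3], 'y': [4, 5]}` → a = {'x': [4, 3], 'y': [4, 5]}
`b = a.copy()` → b = {'x': [4, 3], 'y': [4, 5]}
`b['z'] = [1, 6]` → b = {'x': [4, 3], 'y': [4, 5], 'z': [1, 6]}
`a['x'].append(275)` → a = {'x': [4, 3, 275], 'y': [4, 5]}; b = {'x': [4, 3, 275], 'y': [4, 5], 'z': [1, 6]}
`print(a)` → prints {'x': [4, 3, 275], 'y': [4, 5]}
`print(b)` → prints {'x': [4, 3, 275], 'y': [4, 5], 'z': [1, 6]}

Answer:
{'x': [4, 3, 275], 'y': [4, 5]}
{'x': [4, 3, 275], 'y': [4, 5], 'z': [1, 6]}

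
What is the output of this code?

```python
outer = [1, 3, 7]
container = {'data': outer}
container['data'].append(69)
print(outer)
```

Key concept: dict holds reference to list.
Step by step:
`outer = [1, 3, 7]` → outer = [1, 3, 7]
`container = {'data': outer}` → container = {'data': [1, 3, 7]}
`container['data'].append(69)` → outer = [1, 3, 7, 69]; container = {'data': [1, 3, 7, 69]}
`print(outer)` → prints [1, 3, 7, 69]

Answer: [1, 3, 7, 69]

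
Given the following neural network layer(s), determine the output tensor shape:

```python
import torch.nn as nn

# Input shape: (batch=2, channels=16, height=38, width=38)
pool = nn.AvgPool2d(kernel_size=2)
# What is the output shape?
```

Input: (2, 16, 38, 38) -> Output: (2, 16, 19, 19)

Answer: (2, 16, 19, 19)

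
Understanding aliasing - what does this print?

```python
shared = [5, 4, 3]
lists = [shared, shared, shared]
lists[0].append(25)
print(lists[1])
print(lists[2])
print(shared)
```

Key concept: list of same reference.
Step by step:
`shared = [5, 4, 3]` → shared = [5, 4, 3]
`lists = [shared, shared, shared]` → lists = [[5, 4, 3], [5, 4, 3], [5, 4, 3]]
`lists[0].append(25)` → shared = [5, 4, 3, 25]; lists = [[5, 4, 3, 25], [5, 4, 3, 25], [5, 4, 3, 25]]
`print(lists[1])` → prints [5, 4, 3, 25]
`print(lists[2])` → prints [5, 4, 3, 25]
`print(shared)` → prints [5, 4, 3, 25]

Answer:
[5, 4, 3, 25]
[5, 4, 3, 25]
[5, 4, 3, 25]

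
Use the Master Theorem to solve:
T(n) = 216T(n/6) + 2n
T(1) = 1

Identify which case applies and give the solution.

a=216, b=6, f(n)=2n. log_6(216) = 3. Since c=1 < 3, Case 1 applies: T(n) = Θ(n^log_b(a)) = O(n^3).

Answer: O(n^3) - Case 1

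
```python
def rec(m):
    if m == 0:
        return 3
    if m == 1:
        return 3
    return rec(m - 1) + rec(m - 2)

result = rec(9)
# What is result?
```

Build up from base cases: rec(0)=3, rec(1)=3, rec(2)=6, rec(3)=9, rec(4)=15, rec(5)=24, rec(6)=39, ..., rec(9)=165

Answer: 165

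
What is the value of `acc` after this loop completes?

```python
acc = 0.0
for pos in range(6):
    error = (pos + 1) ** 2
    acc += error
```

Sum of squared losses 1² + 2² + ... + 6²
`acc` takes the values: 0.0 → 1.0 → 5.0 → 14.0 → 30.0 → 55.0 → 91.0

Answer: 91.0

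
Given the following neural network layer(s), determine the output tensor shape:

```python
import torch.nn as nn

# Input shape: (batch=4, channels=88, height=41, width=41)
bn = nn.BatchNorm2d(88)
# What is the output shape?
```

Input: (4, 88, 41, 41) -> Output: (4, 88, 41, 41)

Answer: (4, 88, 41, 41)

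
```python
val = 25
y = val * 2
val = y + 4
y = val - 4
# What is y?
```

Trace:
`val = 25` → val = 25
`y = val * 2` → y = 50
`val = y + 4` → val = 54
`y = val - 4` → y = 50
So y = 50

Answer: 50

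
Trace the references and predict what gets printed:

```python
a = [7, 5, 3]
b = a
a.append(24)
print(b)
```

Key concept: basic list aliasing.
Step by step:
`a = [7, 5, 3]` → a = [7, 5, 3]
`b = a` → b = [7, 5, 3] (same object as a)
`a.append(24)` → a = [7, 5, 3, 24] (same object as b); b = [7, 5, 3, 24] (same object as a)
`print(b)` → prints [7, 5, 3, 24]

Answer: [7, 5, 3, 24]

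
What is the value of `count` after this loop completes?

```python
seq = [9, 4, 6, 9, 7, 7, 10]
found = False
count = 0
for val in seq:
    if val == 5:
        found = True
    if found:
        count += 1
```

Count elements after first 5 in [9, 4, 6, 9, 7, 7, 10]
`count` takes the values: 0

Answer: 0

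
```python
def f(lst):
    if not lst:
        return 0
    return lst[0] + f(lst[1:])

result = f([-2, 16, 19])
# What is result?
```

(-2) + 16 + 19 + 0 = 33

Answer: 33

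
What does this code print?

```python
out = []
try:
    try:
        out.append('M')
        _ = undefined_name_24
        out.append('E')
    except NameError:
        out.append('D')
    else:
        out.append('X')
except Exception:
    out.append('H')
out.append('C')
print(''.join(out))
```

Execution trace: 'M' (inner try body) → 'D' (inner except NameError) → 'C' (after the try/except). Output: MDC

Answer: MDC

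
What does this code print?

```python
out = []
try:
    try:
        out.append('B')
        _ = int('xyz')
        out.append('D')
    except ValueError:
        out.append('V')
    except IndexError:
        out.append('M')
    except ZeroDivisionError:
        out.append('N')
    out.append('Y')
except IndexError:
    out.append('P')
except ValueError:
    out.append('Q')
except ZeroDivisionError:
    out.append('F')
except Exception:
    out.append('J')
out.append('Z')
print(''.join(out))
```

Execution trace: 'B' (inner try body) → 'V' (inner except ValueError) → 'Y' (try body, no exception) → 'Z' (after the try/except). Output: BVYZ

Answer: BVYZ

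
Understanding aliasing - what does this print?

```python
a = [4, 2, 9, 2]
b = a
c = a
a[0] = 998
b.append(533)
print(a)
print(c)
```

Key concept: multiple aliases.
Step by step:
`a = [4, 2, 9, 2]` → a = [4, 2, 9, 2]
`b = a` → b = [4, 2, 9, 2] (same object as a)
`c = a` → c = [4, 2, 9, 2] (same object as a, b)
`a[0] = 998` → a = [998, 2, 9, 2] (same object as b, c); b = [998, 2, 9, 2] (same object as a, c); c = [998, 2, 9, 2] (same object as a, b)
`b.append(533)` → a = [998, 2, 9, 2, 533] (same object as b, c); b = [998, 2, 9, 2, 533] (same object as a, c); c = [998, 2, 9, 2, 533] (same object as a, b)
`print(a)` → prints [998, 2, 9, 2, 533]
`print(c)` → prints [998, 2, 9, 2, 533]

Answer:
[998, 2, 9, 2, 533]
[998, 2, 9, 2, 533]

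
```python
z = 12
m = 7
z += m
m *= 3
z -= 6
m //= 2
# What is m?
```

Trace:
`z = 12` → z = 12
`m = 7` → m = 7
`z += m` → z = 19
`m *= 3` → m = 21
`z -= 6` → z = 13
`m //= 2` → m = 10
So m = 10

Answer: 10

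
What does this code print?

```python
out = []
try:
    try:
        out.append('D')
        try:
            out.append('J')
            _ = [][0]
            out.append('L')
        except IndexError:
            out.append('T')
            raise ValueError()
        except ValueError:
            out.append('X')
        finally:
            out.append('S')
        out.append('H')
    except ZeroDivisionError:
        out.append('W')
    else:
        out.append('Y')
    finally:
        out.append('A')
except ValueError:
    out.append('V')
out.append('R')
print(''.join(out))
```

Execution trace: 'D' (try body) → 'J' (inner try body) → 'T' (inner except IndexError) → 'S' (inner finally) → 'A' (finally) → 'V' (outer except ValueError) → 'R' (after the try/except). Output: DJTSAVR

Answer: DJTSAVR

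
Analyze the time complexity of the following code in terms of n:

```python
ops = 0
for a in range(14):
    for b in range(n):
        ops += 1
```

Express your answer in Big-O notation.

Each loop level contributes: 1 × n. Multiplying the contributions gives O(n).

Answer: O(n)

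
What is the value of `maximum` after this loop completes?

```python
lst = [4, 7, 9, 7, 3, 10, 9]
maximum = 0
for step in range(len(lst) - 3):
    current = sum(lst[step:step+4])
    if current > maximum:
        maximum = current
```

Max sum of 4-element window in [4, 7, 9, 7, 3, 10, 9]
`maximum` takes the values: 0 → 27 → 29

Answer: 29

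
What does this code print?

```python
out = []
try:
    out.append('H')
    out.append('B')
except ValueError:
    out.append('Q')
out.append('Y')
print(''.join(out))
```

Execution trace: 'H' (try body) → 'B' (try body, no exception) → 'Y' (after the try/except). Output: HBY

Answer: HBY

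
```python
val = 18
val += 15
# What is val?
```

Trace:
`val = 18` → val = 18
`val += 15` → val = 33
So val = 33

Answer: 33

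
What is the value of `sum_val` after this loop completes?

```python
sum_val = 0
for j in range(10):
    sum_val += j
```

Sum of 0 to 9 = 45
`sum_val` takes the values: 0 → 1 → 3 → 6 → 10 → 15 → 21 → 28 → 36 → 45

Answer: 45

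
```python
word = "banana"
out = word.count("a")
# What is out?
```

Trace:
`word = "banana"` → word = 'banana'
`out = word.count("a")` → out = 3
So out = 3

Answer: 3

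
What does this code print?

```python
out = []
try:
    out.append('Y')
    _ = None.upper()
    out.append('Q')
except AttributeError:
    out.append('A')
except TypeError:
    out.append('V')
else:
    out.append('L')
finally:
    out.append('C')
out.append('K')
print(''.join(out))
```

Execution trace: 'Y' (try body) → 'A' (except AttributeError) → 'C' (finally) → 'K' (after the try/except). Output: YACK

Answer: YACK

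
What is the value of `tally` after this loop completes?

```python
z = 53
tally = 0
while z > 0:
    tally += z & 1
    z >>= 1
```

Count set bits in 53 (binary: 0b110101)
`tally` takes the values: 0 → 1 → 2 → 3 → 4

Answer: 4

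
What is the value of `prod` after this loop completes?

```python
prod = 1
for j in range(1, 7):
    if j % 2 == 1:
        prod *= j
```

Product of odd numbers 1 to 6
`prod` takes the values: 1 → 3 → 15

Answer: 15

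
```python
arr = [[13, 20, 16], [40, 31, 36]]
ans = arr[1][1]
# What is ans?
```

Trace:
`arr = [[13, 20, 16], [40, 31, 36]]` → arr = [[13, 20, 16], [40, 31, 36]]
`ans = arr[1][1]` → ans = 31
So ans = 31

Answer: 31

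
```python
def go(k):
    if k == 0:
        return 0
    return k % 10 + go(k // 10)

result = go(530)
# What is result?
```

Sum of digits of 530: 0 + 3 + 5 = 8

Answer: 8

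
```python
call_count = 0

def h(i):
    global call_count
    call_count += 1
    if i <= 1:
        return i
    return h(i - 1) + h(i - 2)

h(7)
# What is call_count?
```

Calls(i) = 1 + Calls(i-1) + Calls(i-2); Calls(0)=Calls(1)=1. For i=7 this gives 41.

Answer: 41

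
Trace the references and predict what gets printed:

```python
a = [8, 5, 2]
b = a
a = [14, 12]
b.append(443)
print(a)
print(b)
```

Key concept: rebinding vs mutation: a is rebound to a new list, b still points at the original.
Step by step:
`a = [8, 5, 2]` → a = [8, 5, 2]
`b = a` → b = [8, 5, 2] (same object as a)
`a = [14, 12]` → a = [14, 12]
`b.append(443)` → b = [8, 5, 2, 443]
`print(a)` → prints [14, 12]
`print(b)` → prints [8, 5, 2, 443]

Answer:
[14, 12]
[8, 5, 2, 443]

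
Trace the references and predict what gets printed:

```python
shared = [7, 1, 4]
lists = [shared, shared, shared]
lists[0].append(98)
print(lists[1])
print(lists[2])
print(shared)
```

Key concept: list of same reference.
Step by step:
`shared = [7, 1, 4]` → shared = [7, 1, 4]
`lists = [shared, shared, shared]` → lists = [[7, 1, 4], [7, 1, 4], [7, 1, 4]]
`lists[0].append(98)` → shared = [7, 1, 4, 98]; lists = [[7, 1, 4, 98], [7, 1, 4, 98], [7, 1, 4, 98]]
`print(lists[1])` → prints [7, 1, 4, 98]
`print(lists[2])` → prints [7, 1, 4, 98]
`print(shared)` → prints [7, 1, 4, 98]

Answer:
[7, 1, 4, 98]
[7, 1, 4, 98]
[7, 1, 4, 98]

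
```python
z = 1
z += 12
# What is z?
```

Trace:
`z = 1` → z = 1
`z += 12` → z = 13
So z = 13

Answer: 13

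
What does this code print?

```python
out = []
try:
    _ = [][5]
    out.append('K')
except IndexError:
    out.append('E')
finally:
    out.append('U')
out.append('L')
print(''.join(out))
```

Execution trace: 'E' (except IndexError) → 'U' (finally) → 'L' (after the try/except). Output: EUL

Answer: EUL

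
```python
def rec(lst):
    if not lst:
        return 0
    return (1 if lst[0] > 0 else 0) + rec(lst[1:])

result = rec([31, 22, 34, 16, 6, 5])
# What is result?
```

Count of positive elements in [31, 22, 34, 16, 6, 5] = 6

Answer: 6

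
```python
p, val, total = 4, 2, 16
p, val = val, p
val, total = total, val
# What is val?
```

Trace:
`p, val, total = 4, 2, 16` → p = 4; val = 2; total = 16
`p, val = val, p` → p = 2; val = 4
`val, total = total, val` → val = 16; total = 4
So val = 16

Answer: 16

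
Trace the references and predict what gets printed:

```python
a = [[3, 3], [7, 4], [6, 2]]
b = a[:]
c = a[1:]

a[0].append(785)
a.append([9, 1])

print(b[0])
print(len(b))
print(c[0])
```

Key concept: slice with nested mutation.
Step by step:
`a = [[3, 3], [7, 4], [6, 2]]` → a = [[3, 3], [7, 4], [6, 2]]
`b = a[:]` → b = [[3, 3], [7, 4], [6, 2]]
`c = a[1:]` → c = [[7, 4], [6, 2]]
`a[0].append(785)` → a = [[3, 3, 785], [7, 4], [6, 2]]; b = [[3, 3, 785], [7, 4], [6, 2]]
`a.append([9, 1])` → a = [[3, 3, 785], [7, 4], [6, 2], [9, 1]]
`print(b[0])` → prints [3, 3, 785]
`print(len(b))` → prints 3
`print(c[0])` → prints [7, 4]

Answer:
[3, 3, 785]
3
[7, 4]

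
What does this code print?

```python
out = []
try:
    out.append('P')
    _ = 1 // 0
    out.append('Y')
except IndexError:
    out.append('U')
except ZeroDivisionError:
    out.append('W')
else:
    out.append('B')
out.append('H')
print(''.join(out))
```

Execution trace: 'P' (try body) → 'W' (except ZeroDivisionError) → 'H' (after the try/except). Output: PWH

Answer: PWH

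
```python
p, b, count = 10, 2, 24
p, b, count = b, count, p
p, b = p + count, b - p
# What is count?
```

Trace:
`p, b, count = 10, 2, 24` → p = 10; b = 2; count = 24
`p, b, count = b, count, p` → p = 2; b = 24; count = 10
`p, b = p + count, b - p` → p = 12; b = 22
So count = 10

Answer: 10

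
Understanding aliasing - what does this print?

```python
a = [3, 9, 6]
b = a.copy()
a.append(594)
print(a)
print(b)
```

Key concept: list.copy() creates independent copy.
Step by step:
`a = [3, 9, 6]` → a = [3, 9, 6]
`b = a.copy()` → b = [3, 9, 6]
`a.append(594)` → a = [3, 9, 6, 594]
`print(a)` → prints [3, 9, 6, 594]
`print(b)` → prints [3, 9, 6]

Answer:
[3, 9, 6, 594]
[3, 9, 6]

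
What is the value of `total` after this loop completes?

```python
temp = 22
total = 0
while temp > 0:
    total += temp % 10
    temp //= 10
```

Sum digits of 22
`total` takes the values: 0 → 2 → 4

Answer: 4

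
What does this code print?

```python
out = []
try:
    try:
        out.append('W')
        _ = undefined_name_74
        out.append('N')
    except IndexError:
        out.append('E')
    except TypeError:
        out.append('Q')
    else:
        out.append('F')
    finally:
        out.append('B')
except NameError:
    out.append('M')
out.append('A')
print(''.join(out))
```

Execution trace: 'W' (try body) → 'B' (finally) → 'M' (outer except NameError) → 'A' (after the try/except). Output: WBMA

Answer: WBMA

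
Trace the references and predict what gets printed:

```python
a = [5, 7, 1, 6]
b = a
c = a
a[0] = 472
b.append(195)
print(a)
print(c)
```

Key concept: multiple aliases.
Step by step:
`a = [5, 7, 1, 6]` → a = [5, 7, 1, 6]
`b = a` → b = [5, 7, 1, 6] (same object as a)
`c = a` → c = [5, 7, 1, 6] (same object as a, b)
`a[0] = 472` → a = [472, 7, 1, 6] (same object as b, c); b = [472, 7, 1, 6] (same object as a, c); c = [472, 7, 1, 6] (same object as a, b)
`b.append(195)` → a = [472, 7, 1, 6, 195] (same object as b, c); b = [472, 7, 1, 6, 195] (same object as a, c); c = [472, 7, 1, 6, 195] (same object as a, b)
`print(a)` → prints [472, 7, 1, 6, 195]
`print(c)` → prints [472, 7, 1, 6, 195]

Answer:
[472, 7, 1, 6, 195]
[472, 7, 1, 6, 195]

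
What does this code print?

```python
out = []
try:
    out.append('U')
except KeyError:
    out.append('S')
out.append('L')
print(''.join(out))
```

Execution trace: 'U' (try body, no exception) → 'L' (after the try/except). Output: UL

Answer: UL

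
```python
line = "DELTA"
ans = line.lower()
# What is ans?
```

Trace:
`line = "DELTA"` → line = 'DELTA'
`ans = line.lower()` → ans = 'delta'
So ans = 'delta'

Answer: 'delta'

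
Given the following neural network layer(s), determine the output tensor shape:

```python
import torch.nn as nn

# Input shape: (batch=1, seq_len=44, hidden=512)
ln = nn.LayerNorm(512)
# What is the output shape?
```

Input: (1, 44, 512) -> Output: (1, 44, 512)

Answer: (1, 44, 512)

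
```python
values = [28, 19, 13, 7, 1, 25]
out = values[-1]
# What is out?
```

Trace:
`values = [28, 19, 13, 7, 1, 25]` → values = [28, 19, 13, 7, 1, 25]
`out = values[-1]` → out = 25
So out = 25

Answer: 25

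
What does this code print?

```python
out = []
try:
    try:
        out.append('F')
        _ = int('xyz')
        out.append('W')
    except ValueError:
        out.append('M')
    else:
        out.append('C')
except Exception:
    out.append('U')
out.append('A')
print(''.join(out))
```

Execution trace: 'F' (inner try body) → 'M' (inner except ValueError) → 'A' (after the try/except). Output: FMA

Answer: FMA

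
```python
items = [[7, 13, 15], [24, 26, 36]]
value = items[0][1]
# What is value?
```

Trace:
`items = [[7, 13, 15], [24, 26, 36]]` → items = [[7, 13, 15], [24, 26, 36]]
`value = items[0][1]` → value = 13
So value = 13

Answer: 13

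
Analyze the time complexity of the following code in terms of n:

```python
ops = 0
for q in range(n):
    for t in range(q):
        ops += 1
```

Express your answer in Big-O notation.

Each loop level contributes: n × n. Multiplying the contributions gives O(n^2).

Answer: O(n^2)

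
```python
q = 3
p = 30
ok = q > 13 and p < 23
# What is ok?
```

Trace:
`q = 3` → q = 3
`p = 30` → p = 30
`ok = q > 13 and p < 23` → ok = False
So ok = False

Answer: False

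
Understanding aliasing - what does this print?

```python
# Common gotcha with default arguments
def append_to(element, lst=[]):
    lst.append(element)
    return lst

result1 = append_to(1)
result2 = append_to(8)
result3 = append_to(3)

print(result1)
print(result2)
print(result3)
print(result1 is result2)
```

Key concept: mutable default argument gotcha.
Step by step:
`result1 = append_to(1)` → result1 = [1]
`result2 = append_to(8)` → result1 = [1, 8] (same object as result2); result2 = [1, 8] (same object as result1)
`result3 = append_to(3)` → result1 = [1, 8, 3] (same object as result2, result3); result2 = [1, 8, 3] (same object as result1, result3); result3 = [1, 8, 3] (same object as result1, result2)
`print(result1)` → prints [1, 8, 3]
`print(result2)` → prints [1, 8, 3]
`print(result3)` → prints [1, 8, 3]
`print(result1 is result2)` → prints True

Answer:
[1, 8, 3]
[1, 8, 3]
[1, 8, 3]
True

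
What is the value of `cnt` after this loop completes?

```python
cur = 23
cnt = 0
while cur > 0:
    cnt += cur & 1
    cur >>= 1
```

Count set bits in 23 (binary: 0b10111)
`cnt` takes the values: 0 → 1 → 2 → 3 → 4

Answer: 4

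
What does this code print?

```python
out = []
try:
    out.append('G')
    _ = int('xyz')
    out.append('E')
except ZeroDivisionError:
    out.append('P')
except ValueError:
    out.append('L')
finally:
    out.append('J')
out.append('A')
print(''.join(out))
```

Execution trace: 'G' (try body) → 'L' (except ValueError) → 'J' (finally) → 'A' (after the try/except). Output: GLJA

Answer: GLJA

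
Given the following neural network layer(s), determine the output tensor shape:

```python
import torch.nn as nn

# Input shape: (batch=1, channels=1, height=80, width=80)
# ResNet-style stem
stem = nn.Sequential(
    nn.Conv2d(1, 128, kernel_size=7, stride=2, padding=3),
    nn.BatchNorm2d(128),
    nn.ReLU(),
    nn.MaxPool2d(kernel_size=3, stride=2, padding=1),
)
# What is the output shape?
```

Input: (1, 1, 80, 80) -> after Conv2d 7x7 stride=2: (1, 128, 40, 40) -> Output: (1, 128, 20, 20)

Answer: (1, 128, 20, 20)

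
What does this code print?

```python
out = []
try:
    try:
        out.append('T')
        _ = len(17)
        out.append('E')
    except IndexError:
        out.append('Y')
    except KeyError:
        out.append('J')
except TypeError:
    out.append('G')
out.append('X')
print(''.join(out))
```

Execution trace: 'T' (inner try body) → 'G' (outer except TypeError) → 'X' (after the try/except). Output: TGX

Answer: TGX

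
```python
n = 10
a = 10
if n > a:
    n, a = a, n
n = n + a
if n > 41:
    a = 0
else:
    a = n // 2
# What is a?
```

Trace:
`n = 10` → n = 10
`a = 10` → a = 10
`if n > a: ...` → n > a is False → no variable changes
`n = n + a` → n = 20
`if n > 41: ...` → n > 41 is False, take else branch → no variable changes
So a = 10

Answer: 10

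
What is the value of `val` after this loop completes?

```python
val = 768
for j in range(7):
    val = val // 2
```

Halve 7 times: 768 // 2^7 = 6
`val` takes the values: 768 → 384 → 192 → 96 → 48 → 24 → 12 → 6

Answer: 6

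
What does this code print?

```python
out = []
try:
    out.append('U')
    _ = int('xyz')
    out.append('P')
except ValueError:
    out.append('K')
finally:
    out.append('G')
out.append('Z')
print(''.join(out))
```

Execution trace: 'U' (try body) → 'K' (except ValueError) → 'G' (finally) → 'Z' (after the try/except). Output: UKGZ

Answer: UKGZ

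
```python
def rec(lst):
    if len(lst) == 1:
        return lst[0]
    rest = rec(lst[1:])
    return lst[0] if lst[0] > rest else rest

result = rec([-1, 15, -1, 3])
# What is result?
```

Recursive max over [-1, 15, -1, 3] = 15

Answer: 15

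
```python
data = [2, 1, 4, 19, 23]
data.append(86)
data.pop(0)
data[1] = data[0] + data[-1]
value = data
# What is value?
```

Trace:
`data = [2, 1, 4, 19, 23]` → data = [2, 1, 4, 19, 23]
`data.append(86)` → data = [2, 1, 4, 19, 23, 86]
`data.pop(0)` → data = [1, 4, 19, 23, 86]
`data[1] = data[0] + data[-1]` → data = [1, 87, 19, 23, 86]
`value = data` → value = [1, 87, 19, 23, 86]
So value = [1, 87, 19, 23, 86]

Answer: [1, 87, 19, 23, 86]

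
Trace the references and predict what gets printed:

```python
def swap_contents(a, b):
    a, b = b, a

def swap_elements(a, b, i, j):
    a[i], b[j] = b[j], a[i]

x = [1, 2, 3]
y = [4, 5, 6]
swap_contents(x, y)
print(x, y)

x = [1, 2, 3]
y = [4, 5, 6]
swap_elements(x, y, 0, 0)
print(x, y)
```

Key concept: parameter rebinding vs mutation.
Step by step:
`x = [1, 2, 3]` → x = [1, 2, 3]
`y = [4, 5, 6]` → y = [4, 5, 6]
`swap_contents(x, y)` → no visible change to tracked variables
`print(x, y)` → prints [1, 2, 3] [4, 5, 6]
`x = [1, 2, 3]` → x = [1, 2, 3]
`y = [4, 5, 6]` → y = [4, 5, 6]
`swap_elements(x, y, 0, 0)` → x = [4, 2, 3]; y = [1, 5, 6]
`print(x, y)` → prints [4, 2, 3] [1, 5, 6]

Answer:
[1, 2, 3] [4, 5, 6]
[4, 2, 3] [1, 5, 6]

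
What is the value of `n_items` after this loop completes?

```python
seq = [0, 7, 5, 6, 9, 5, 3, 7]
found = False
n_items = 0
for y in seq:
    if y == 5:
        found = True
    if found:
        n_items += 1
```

Count elements after first 5 in [0, 7, 5, 6, 9, 5, 3, 7]
`n_items` takes the values: 0 → 1 → 2 → 3 → 4 → 5 → 6

Answer: 6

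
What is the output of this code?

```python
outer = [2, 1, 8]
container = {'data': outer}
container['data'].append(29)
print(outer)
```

Key concept: dict holds reference to list.
Step by step:
`outer = [2, 1, 8]` → outer = [2, 1, 8]
`container = {'data': outer}` → container = {'data': [2, 1, 8]}
`container['data'].append(29)` → outer = [2, 1, 8, 29]; container = {'data': [2, 1, 8, 29]}
`print(outer)` → prints [2, 1, 8, 29]

Answer: [2, 1, 8, 29]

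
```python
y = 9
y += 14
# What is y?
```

Trace:
`y = 9` → y = 9
`y += 14` → y = 23
So y = 23

Answer: 23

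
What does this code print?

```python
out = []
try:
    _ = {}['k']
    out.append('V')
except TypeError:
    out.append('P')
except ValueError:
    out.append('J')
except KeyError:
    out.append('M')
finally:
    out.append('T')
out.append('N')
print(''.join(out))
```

Execution trace: 'M' (except KeyError) → 'T' (finally) → 'N' (after the try/except). Output: MTN

Answer: MTN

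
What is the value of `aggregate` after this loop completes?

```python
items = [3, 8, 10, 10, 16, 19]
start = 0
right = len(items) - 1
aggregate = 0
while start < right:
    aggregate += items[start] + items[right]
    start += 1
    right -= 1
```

Sum of pairs from ends
`aggregate` takes the values: 0 → 22 → 46 → 66

Answer: 66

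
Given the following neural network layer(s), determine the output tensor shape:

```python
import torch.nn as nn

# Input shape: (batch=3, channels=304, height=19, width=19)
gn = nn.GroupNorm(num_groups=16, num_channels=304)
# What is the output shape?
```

Input: (3, 304, 19, 19) -> Output: (3, 304, 19, 19)

Answer: (3, 304, 19, 19)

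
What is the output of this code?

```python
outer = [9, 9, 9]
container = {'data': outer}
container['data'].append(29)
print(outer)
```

Key concept: dict holds reference to list.
Step by step:
`outer = [9, 9, 9]` → outer = [9, 9, 9]
`container = {'data': outer}` → container = {'data': [9, 9, 9]}
`container['data'].append(29)` → outer = [9, 9, 9, 29]; container = {'data': [9, 9, 9, 29]}
`print(outer)` → prints [9, 9, 9, 29]

Answer: [9, 9, 9, 29]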